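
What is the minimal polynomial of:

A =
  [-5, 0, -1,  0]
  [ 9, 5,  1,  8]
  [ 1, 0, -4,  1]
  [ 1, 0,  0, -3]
x^4 + 7*x^3 - 12*x^2 - 176*x - 320

The characteristic polynomial is χ_A(x) = (x - 5)*(x + 4)^3, so the eigenvalues are known. The minimal polynomial is
  m_A(x) = Π_λ (x − λ)^{k_λ}
where k_λ is the size of the *largest* Jordan block for λ (equivalently, the smallest k with (A − λI)^k v = 0 for every generalised eigenvector v of λ).

  λ = -4: largest Jordan block has size 3, contributing (x + 4)^3
  λ = 5: largest Jordan block has size 1, contributing (x − 5)

So m_A(x) = (x - 5)*(x + 4)^3 = x^4 + 7*x^3 - 12*x^2 - 176*x - 320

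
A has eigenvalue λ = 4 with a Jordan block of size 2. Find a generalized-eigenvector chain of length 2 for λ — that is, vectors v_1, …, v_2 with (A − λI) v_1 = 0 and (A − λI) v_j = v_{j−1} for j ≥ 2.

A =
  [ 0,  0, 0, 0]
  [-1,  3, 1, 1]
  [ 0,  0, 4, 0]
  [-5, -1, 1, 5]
A Jordan chain for λ = 4 of length 2:
v_1 = (0, -1, 0, -1)ᵀ
v_2 = (0, 1, 0, 0)ᵀ

Let N = A − (4)·I. We want v_2 with N^2 v_2 = 0 but N^1 v_2 ≠ 0; then v_{j-1} := N · v_j for j = 2, …, 2.

Pick v_2 = (0, 1, 0, 0)ᵀ.
Then v_1 = N · v_2 = (0, -1, 0, -1)ᵀ.

Sanity check: (A − (4)·I) v_1 = (0, 0, 0, 0)ᵀ = 0. ✓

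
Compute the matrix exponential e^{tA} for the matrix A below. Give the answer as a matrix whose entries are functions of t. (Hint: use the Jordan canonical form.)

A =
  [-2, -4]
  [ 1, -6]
e^{tA} =
  [2*t*exp(-4*t) + exp(-4*t), -4*t*exp(-4*t)]
  [t*exp(-4*t), -2*t*exp(-4*t) + exp(-4*t)]

Strategy: write A = P · J · P⁻¹ where J is a Jordan canonical form, so e^{tA} = P · e^{tJ} · P⁻¹, and e^{tJ} can be computed block-by-block.

A has Jordan form
J =
  [-4,  1]
  [ 0, -4]
(up to reordering of blocks).

Per-block formulas:
  For a 2×2 Jordan block J_2(-4): exp(t · J_2(-4)) = e^(-4t)·(I + t·N), where N is the 2×2 nilpotent shift.

After assembling e^{tJ} and conjugating by P, we get:

e^{tA} =
  [2*t*exp(-4*t) + exp(-4*t), -4*t*exp(-4*t)]
  [t*exp(-4*t), -2*t*exp(-4*t) + exp(-4*t)]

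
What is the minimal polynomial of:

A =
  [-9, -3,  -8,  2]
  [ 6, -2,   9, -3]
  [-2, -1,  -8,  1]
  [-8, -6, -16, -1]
x^3 + 15*x^2 + 75*x + 125

The characteristic polynomial is χ_A(x) = (x + 5)^4, so the eigenvalues are known. The minimal polynomial is
  m_A(x) = Π_λ (x − λ)^{k_λ}
where k_λ is the size of the *largest* Jordan block for λ (equivalently, the smallest k with (A − λI)^k v = 0 for every generalised eigenvector v of λ).

  λ = -5: largest Jordan block has size 3, contributing (x + 5)^3

So m_A(x) = (x + 5)^3 = x^3 + 15*x^2 + 75*x + 125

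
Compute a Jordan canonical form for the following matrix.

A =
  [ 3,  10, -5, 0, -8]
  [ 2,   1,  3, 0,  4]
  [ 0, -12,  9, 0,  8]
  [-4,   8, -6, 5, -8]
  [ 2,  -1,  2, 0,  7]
J_3(5) ⊕ J_1(5) ⊕ J_1(5)

The characteristic polynomial is
  det(x·I − A) = x^5 - 25*x^4 + 250*x^3 - 1250*x^2 + 3125*x - 3125 = (x - 5)^5

Eigenvalues and multiplicities (the geometric multiplicity of λ is n − rank(A − λI), which equals the number of Jordan blocks for λ):
  λ = 5: algebraic multiplicity = 5, geometric multiplicity = 3

Determining the block sizes for each eigenvalue:
  λ = 5: with am = 5 and gm = 3, the partition is not yet determined (e.g. several partitions of 5 into 3 parts exist). Let N = A − (5)·I. Computing rank(N^1) = 2, rank(N^2) = 1, rank(N^3) = 0; the number of blocks of size ≥ j is rank(N^{j−1}) − rank(N^j), giving [3, 1, 1]. So we have 1 block(s) of size 3, 2 block(s) of size 1 → block sizes [3, 1, 1]

Assembling the blocks gives a Jordan form
J =
  [5, 1, 0, 0, 0]
  [0, 5, 1, 0, 0]
  [0, 0, 5, 0, 0]
  [0, 0, 0, 5, 0]
  [0, 0, 0, 0, 5]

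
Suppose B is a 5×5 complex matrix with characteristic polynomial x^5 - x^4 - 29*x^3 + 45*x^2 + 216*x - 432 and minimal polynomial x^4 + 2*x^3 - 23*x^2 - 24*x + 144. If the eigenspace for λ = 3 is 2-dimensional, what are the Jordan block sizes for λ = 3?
Block sizes for λ = 3: [2, 1]

Step 1 — from the characteristic polynomial, algebraic multiplicity of λ = 3 is 3. From dim ker(B − (3)·I) = 2, there are exactly 2 Jordan blocks for λ = 3.
Step 2 — from the minimal polynomial, the factor (x − 3)^2 tells us the largest block for λ = 3 has size 2.
Step 3 — with total size 3, 2 blocks, and largest block 2, the block sizes (in nonincreasing order) are [2, 1].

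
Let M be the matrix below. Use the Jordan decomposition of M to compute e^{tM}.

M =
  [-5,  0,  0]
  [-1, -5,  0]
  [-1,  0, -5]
e^{tM} =
  [exp(-5*t), 0, 0]
  [-t*exp(-5*t), exp(-5*t), 0]
  [-t*exp(-5*t), 0, exp(-5*t)]

Strategy: write M = P · J · P⁻¹ where J is a Jordan canonical form, so e^{tM} = P · e^{tJ} · P⁻¹, and e^{tJ} can be computed block-by-block.

M has Jordan form
J =
  [-5,  1,  0]
  [ 0, -5,  0]
  [ 0,  0, -5]
(up to reordering of blocks).

Per-block formulas:
  For a 1×1 block at λ = -5: exp(t · [-5]) = [e^(-5t)].
  For a 2×2 Jordan block J_2(-5): exp(t · J_2(-5)) = e^(-5t)·(I + t·N), where N is the 2×2 nilpotent shift.

After assembling e^{tJ} and conjugating by P, we get:

e^{tM} =
  [exp(-5*t), 0, 0]
  [-t*exp(-5*t), exp(-5*t), 0]
  [-t*exp(-5*t), 0, exp(-5*t)]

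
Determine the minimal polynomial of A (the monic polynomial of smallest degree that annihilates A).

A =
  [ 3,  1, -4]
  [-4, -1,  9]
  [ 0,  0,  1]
x^3 - 3*x^2 + 3*x - 1

The characteristic polynomial is χ_A(x) = (x - 1)^3, so the eigenvalues are known. The minimal polynomial is
  m_A(x) = Π_λ (x − λ)^{k_λ}
where k_λ is the size of the *largest* Jordan block for λ (equivalently, the smallest k with (A − λI)^k v = 0 for every generalised eigenvector v of λ).

  λ = 1: largest Jordan block has size 3, contributing (x − 1)^3

So m_A(x) = (x - 1)^3 = x^3 - 3*x^2 + 3*x - 1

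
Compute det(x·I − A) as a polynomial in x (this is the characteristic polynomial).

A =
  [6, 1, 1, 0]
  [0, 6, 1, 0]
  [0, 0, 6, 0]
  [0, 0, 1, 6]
x^4 - 24*x^3 + 216*x^2 - 864*x + 1296

Expanding det(x·I − A) (e.g. by cofactor expansion or by noting that A is similar to its Jordan form J, which has the same characteristic polynomial as A) gives
  χ_A(x) = x^4 - 24*x^3 + 216*x^2 - 864*x + 1296
which factors as (x - 6)^4. The eigenvalues (with algebraic multiplicities) are λ = 6 with multiplicity 4.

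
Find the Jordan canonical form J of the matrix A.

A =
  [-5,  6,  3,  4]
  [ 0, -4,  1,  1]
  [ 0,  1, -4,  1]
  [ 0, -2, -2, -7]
J_3(-5) ⊕ J_1(-5)

The characteristic polynomial is
  det(x·I − A) = x^4 + 20*x^3 + 150*x^2 + 500*x + 625 = (x + 5)^4

Eigenvalues and multiplicities (the geometric multiplicity of λ is n − rank(A − λI), which equals the number of Jordan blocks for λ):
  λ = -5: algebraic multiplicity = 4, geometric multiplicity = 2

Determining the block sizes for each eigenvalue:
  λ = -5: with am = 4 and gm = 2, the partition is not yet determined (e.g. several partitions of 4 into 2 parts exist). Let N = A − (-5)·I. Computing rank(N^1) = 2, rank(N^2) = 1, rank(N^3) = 0; the number of blocks of size ≥ j is rank(N^{j−1}) − rank(N^j), giving [2, 1, 1]. So we have 1 block(s) of size 3, 1 block(s) of size 1 → block sizes [3, 1]

Assembling the blocks gives a Jordan form
J =
  [-5,  1,  0,  0]
  [ 0, -5,  1,  0]
  [ 0,  0, -5,  0]
  [ 0,  0,  0, -5]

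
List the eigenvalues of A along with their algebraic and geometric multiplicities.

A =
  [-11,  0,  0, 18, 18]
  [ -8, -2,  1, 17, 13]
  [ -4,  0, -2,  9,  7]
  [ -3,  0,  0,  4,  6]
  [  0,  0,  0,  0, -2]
λ = -5: alg = 1, geom = 1; λ = -2: alg = 4, geom = 2

Step 1 — factor the characteristic polynomial to read off the algebraic multiplicities:
  χ_A(x) = (x + 2)^4*(x + 5)

Step 2 — compute geometric multiplicities via the rank-nullity identity g(λ) = n − rank(A − λI):
  rank(A − (-5)·I) = 4, so dim ker(A − (-5)·I) = n − 4 = 1
  rank(A − (-2)·I) = 3, so dim ker(A − (-2)·I) = n − 3 = 2

Summary:
  λ = -5: algebraic multiplicity = 1, geometric multiplicity = 1
  λ = -2: algebraic multiplicity = 4, geometric multiplicity = 2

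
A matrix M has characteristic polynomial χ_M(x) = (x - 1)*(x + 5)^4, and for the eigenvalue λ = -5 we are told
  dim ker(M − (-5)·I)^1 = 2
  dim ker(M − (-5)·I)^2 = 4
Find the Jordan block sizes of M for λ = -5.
Block sizes for λ = -5: [2, 2]

From the dimensions of kernels of powers, the number of Jordan blocks of size at least j is d_j − d_{j−1} where d_j = dim ker(N^j) (with d_0 = 0). Computing the differences gives [2, 2].
The number of blocks of size exactly k is (#blocks of size ≥ k) − (#blocks of size ≥ k + 1), so the partition is: 2 block(s) of size 2.
In nonincreasing order the block sizes are [2, 2].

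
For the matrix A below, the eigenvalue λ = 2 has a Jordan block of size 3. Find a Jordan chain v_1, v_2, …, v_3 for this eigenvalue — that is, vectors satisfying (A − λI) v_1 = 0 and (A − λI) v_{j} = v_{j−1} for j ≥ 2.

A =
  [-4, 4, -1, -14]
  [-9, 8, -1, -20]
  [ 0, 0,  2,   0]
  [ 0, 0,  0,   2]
A Jordan chain for λ = 2 of length 3:
v_1 = (2, 3, 0, 0)ᵀ
v_2 = (-1, -1, 0, 0)ᵀ
v_3 = (0, 0, 1, 0)ᵀ

Let N = A − (2)·I. We want v_3 with N^3 v_3 = 0 but N^2 v_3 ≠ 0; then v_{j-1} := N · v_j for j = 3, …, 2.

Pick v_3 = (0, 0, 1, 0)ᵀ.
Then v_2 = N · v_3 = (-1, -1, 0, 0)ᵀ.
Then v_1 = N · v_2 = (2, 3, 0, 0)ᵀ.

Sanity check: (A − (2)·I) v_1 = (0, 0, 0, 0)ᵀ = 0. ✓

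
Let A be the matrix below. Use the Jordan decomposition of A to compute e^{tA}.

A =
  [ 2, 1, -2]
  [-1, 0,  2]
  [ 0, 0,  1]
e^{tA} =
  [t*exp(t) + exp(t), t*exp(t), -2*t*exp(t)]
  [-t*exp(t), -t*exp(t) + exp(t), 2*t*exp(t)]
  [0, 0, exp(t)]

Strategy: write A = P · J · P⁻¹ where J is a Jordan canonical form, so e^{tA} = P · e^{tJ} · P⁻¹, and e^{tJ} can be computed block-by-block.

A has Jordan form
J =
  [1, 1, 0]
  [0, 1, 0]
  [0, 0, 1]
(up to reordering of blocks).

Per-block formulas:
  For a 2×2 Jordan block J_2(1): exp(t · J_2(1)) = e^(1t)·(I + t·N), where N is the 2×2 nilpotent shift.
  For a 1×1 block at λ = 1: exp(t · [1]) = [e^(1t)].

After assembling e^{tJ} and conjugating by P, we get:

e^{tA} =
  [t*exp(t) + exp(t), t*exp(t), -2*t*exp(t)]
  [-t*exp(t), -t*exp(t) + exp(t), 2*t*exp(t)]
  [0, 0, exp(t)]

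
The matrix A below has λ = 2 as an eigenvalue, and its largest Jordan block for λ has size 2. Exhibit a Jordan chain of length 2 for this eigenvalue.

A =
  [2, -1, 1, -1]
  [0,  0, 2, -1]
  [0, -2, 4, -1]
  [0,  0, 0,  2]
A Jordan chain for λ = 2 of length 2:
v_1 = (-1, -2, -2, 0)ᵀ
v_2 = (0, 1, 0, 0)ᵀ

Let N = A − (2)·I. We want v_2 with N^2 v_2 = 0 but N^1 v_2 ≠ 0; then v_{j-1} := N · v_j for j = 2, …, 2.

Pick v_2 = (0, 1, 0, 0)ᵀ.
Then v_1 = N · v_2 = (-1, -2, -2, 0)ᵀ.

Sanity check: (A − (2)·I) v_1 = (0, 0, 0, 0)ᵀ = 0. ✓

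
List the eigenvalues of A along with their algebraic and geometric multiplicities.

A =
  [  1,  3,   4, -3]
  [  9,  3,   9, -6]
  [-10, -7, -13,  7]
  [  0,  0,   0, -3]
λ = -3: alg = 4, geom = 2

Step 1 — factor the characteristic polynomial to read off the algebraic multiplicities:
  χ_A(x) = (x + 3)^4

Step 2 — compute geometric multiplicities via the rank-nullity identity g(λ) = n − rank(A − λI):
  rank(A − (-3)·I) = 2, so dim ker(A − (-3)·I) = n − 2 = 2

Summary:
  λ = -3: algebraic multiplicity = 4, geometric multiplicity = 2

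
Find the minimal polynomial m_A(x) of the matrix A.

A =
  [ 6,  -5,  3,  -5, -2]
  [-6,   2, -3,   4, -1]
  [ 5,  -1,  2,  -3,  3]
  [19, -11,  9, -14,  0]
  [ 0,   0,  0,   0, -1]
x^3 + 3*x^2 + 3*x + 1

The characteristic polynomial is χ_A(x) = (x + 1)^5, so the eigenvalues are known. The minimal polynomial is
  m_A(x) = Π_λ (x − λ)^{k_λ}
where k_λ is the size of the *largest* Jordan block for λ (equivalently, the smallest k with (A − λI)^k v = 0 for every generalised eigenvector v of λ).

  λ = -1: largest Jordan block has size 3, contributing (x + 1)^3

So m_A(x) = (x + 1)^3 = x^3 + 3*x^2 + 3*x + 1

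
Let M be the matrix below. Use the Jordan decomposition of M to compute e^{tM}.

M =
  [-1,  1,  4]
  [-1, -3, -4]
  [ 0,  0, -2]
e^{tM} =
  [t*exp(-2*t) + exp(-2*t), t*exp(-2*t), 4*t*exp(-2*t)]
  [-t*exp(-2*t), -t*exp(-2*t) + exp(-2*t), -4*t*exp(-2*t)]
  [0, 0, exp(-2*t)]

Strategy: write M = P · J · P⁻¹ where J is a Jordan canonical form, so e^{tM} = P · e^{tJ} · P⁻¹, and e^{tJ} can be computed block-by-block.

M has Jordan form
J =
  [-2,  1,  0]
  [ 0, -2,  0]
  [ 0,  0, -2]
(up to reordering of blocks).

Per-block formulas:
  For a 2×2 Jordan block J_2(-2): exp(t · J_2(-2)) = e^(-2t)·(I + t·N), where N is the 2×2 nilpotent shift.
  For a 1×1 block at λ = -2: exp(t · [-2]) = [e^(-2t)].

After assembling e^{tJ} and conjugating by P, we get:

e^{tM} =
  [t*exp(-2*t) + exp(-2*t), t*exp(-2*t), 4*t*exp(-2*t)]
  [-t*exp(-2*t), -t*exp(-2*t) + exp(-2*t), -4*t*exp(-2*t)]
  [0, 0, exp(-2*t)]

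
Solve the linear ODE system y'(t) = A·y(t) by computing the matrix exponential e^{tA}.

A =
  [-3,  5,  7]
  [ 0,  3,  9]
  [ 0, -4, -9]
e^{tA} =
  [exp(-3*t), t^2*exp(-3*t) + 5*t*exp(-3*t), 3*t^2*exp(-3*t)/2 + 7*t*exp(-3*t)]
  [0, 6*t*exp(-3*t) + exp(-3*t), 9*t*exp(-3*t)]
  [0, -4*t*exp(-3*t), -6*t*exp(-3*t) + exp(-3*t)]

Strategy: write A = P · J · P⁻¹ where J is a Jordan canonical form, so e^{tA} = P · e^{tJ} · P⁻¹, and e^{tJ} can be computed block-by-block.

A has Jordan form
J =
  [-3,  1,  0]
  [ 0, -3,  1]
  [ 0,  0, -3]
(up to reordering of blocks).

Per-block formulas:
  For a 3×3 Jordan block J_3(-3): exp(t · J_3(-3)) = e^(-3t)·(I + t·N + (t^2/2)·N^2), where N is the 3×3 nilpotent shift.

After assembling e^{tJ} and conjugating by P, we get:

e^{tA} =
  [exp(-3*t), t^2*exp(-3*t) + 5*t*exp(-3*t), 3*t^2*exp(-3*t)/2 + 7*t*exp(-3*t)]
  [0, 6*t*exp(-3*t) + exp(-3*t), 9*t*exp(-3*t)]
  [0, -4*t*exp(-3*t), -6*t*exp(-3*t) + exp(-3*t)]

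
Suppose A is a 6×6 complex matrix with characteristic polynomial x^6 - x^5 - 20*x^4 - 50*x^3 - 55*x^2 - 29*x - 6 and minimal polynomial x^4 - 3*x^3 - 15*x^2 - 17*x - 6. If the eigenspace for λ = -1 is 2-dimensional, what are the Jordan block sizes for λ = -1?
Block sizes for λ = -1: [3, 2]

Step 1 — from the characteristic polynomial, algebraic multiplicity of λ = -1 is 5. From dim ker(A − (-1)·I) = 2, there are exactly 2 Jordan blocks for λ = -1.
Step 2 — from the minimal polynomial, the factor (x + 1)^3 tells us the largest block for λ = -1 has size 3.
Step 3 — with total size 5, 2 blocks, and largest block 3, the block sizes (in nonincreasing order) are [3, 2].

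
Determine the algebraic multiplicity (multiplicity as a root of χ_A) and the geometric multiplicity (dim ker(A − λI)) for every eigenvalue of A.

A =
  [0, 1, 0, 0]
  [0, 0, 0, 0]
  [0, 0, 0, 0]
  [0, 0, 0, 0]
λ = 0: alg = 4, geom = 3

Step 1 — factor the characteristic polynomial to read off the algebraic multiplicities:
  χ_A(x) = x^4

Step 2 — compute geometric multiplicities via the rank-nullity identity g(λ) = n − rank(A − λI):
  rank(A − (0)·I) = 1, so dim ker(A − (0)·I) = n − 1 = 3

Summary:
  λ = 0: algebraic multiplicity = 4, geometric multiplicity = 3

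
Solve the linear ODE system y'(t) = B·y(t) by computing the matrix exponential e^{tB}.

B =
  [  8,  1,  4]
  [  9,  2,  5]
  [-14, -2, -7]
e^{tB} =
  [t^2*exp(t) + 7*t*exp(t) + exp(t), t*exp(t), t^2*exp(t)/2 + 4*t*exp(t)]
  [t^2*exp(t) + 9*t*exp(t), t*exp(t) + exp(t), t^2*exp(t)/2 + 5*t*exp(t)]
  [-2*t^2*exp(t) - 14*t*exp(t), -2*t*exp(t), -t^2*exp(t) - 8*t*exp(t) + exp(t)]

Strategy: write B = P · J · P⁻¹ where J is a Jordan canonical form, so e^{tB} = P · e^{tJ} · P⁻¹, and e^{tJ} can be computed block-by-block.

B has Jordan form
J =
  [1, 1, 0]
  [0, 1, 1]
  [0, 0, 1]
(up to reordering of blocks).

Per-block formulas:
  For a 3×3 Jordan block J_3(1): exp(t · J_3(1)) = e^(1t)·(I + t·N + (t^2/2)·N^2), where N is the 3×3 nilpotent shift.

After assembling e^{tJ} and conjugating by P, we get:

e^{tB} =
  [t^2*exp(t) + 7*t*exp(t) + exp(t), t*exp(t), t^2*exp(t)/2 + 4*t*exp(t)]
  [t^2*exp(t) + 9*t*exp(t), t*exp(t) + exp(t), t^2*exp(t)/2 + 5*t*exp(t)]
  [-2*t^2*exp(t) - 14*t*exp(t), -2*t*exp(t), -t^2*exp(t) - 8*t*exp(t) + exp(t)]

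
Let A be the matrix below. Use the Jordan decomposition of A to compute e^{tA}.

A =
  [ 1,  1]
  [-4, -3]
e^{tA} =
  [2*t*exp(-t) + exp(-t), t*exp(-t)]
  [-4*t*exp(-t), -2*t*exp(-t) + exp(-t)]

Strategy: write A = P · J · P⁻¹ where J is a Jordan canonical form, so e^{tA} = P · e^{tJ} · P⁻¹, and e^{tJ} can be computed block-by-block.

A has Jordan form
J =
  [-1,  1]
  [ 0, -1]
(up to reordering of blocks).

Per-block formulas:
  For a 2×2 Jordan block J_2(-1): exp(t · J_2(-1)) = e^(-1t)·(I + t·N), where N is the 2×2 nilpotent shift.

After assembling e^{tJ} and conjugating by P, we get:

e^{tA} =
  [2*t*exp(-t) + exp(-t), t*exp(-t)]
  [-4*t*exp(-t), -2*t*exp(-t) + exp(-t)]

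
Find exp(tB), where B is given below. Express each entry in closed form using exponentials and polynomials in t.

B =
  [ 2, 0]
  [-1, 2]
e^{tB} =
  [exp(2*t), 0]
  [-t*exp(2*t), exp(2*t)]

Strategy: write B = P · J · P⁻¹ where J is a Jordan canonical form, so e^{tB} = P · e^{tJ} · P⁻¹, and e^{tJ} can be computed block-by-block.

B has Jordan form
J =
  [2, 1]
  [0, 2]
(up to reordering of blocks).

Per-block formulas:
  For a 2×2 Jordan block J_2(2): exp(t · J_2(2)) = e^(2t)·(I + t·N), where N is the 2×2 nilpotent shift.

After assembling e^{tJ} and conjugating by P, we get:

e^{tB} =
  [exp(2*t), 0]
  [-t*exp(2*t), exp(2*t)]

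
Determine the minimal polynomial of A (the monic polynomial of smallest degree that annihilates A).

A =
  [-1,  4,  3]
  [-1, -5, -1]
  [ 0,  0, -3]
x^3 + 9*x^2 + 27*x + 27

The characteristic polynomial is χ_A(x) = (x + 3)^3, so the eigenvalues are known. The minimal polynomial is
  m_A(x) = Π_λ (x − λ)^{k_λ}
where k_λ is the size of the *largest* Jordan block for λ (equivalently, the smallest k with (A − λI)^k v = 0 for every generalised eigenvector v of λ).

  λ = -3: largest Jordan block has size 3, contributing (x + 3)^3

So m_A(x) = (x + 3)^3 = x^3 + 9*x^2 + 27*x + 27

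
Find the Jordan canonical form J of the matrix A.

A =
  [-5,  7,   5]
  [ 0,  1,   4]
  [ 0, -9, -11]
J_3(-5)

The characteristic polynomial is
  det(x·I − A) = x^3 + 15*x^2 + 75*x + 125 = (x + 5)^3

Eigenvalues and multiplicities (the geometric multiplicity of λ is n − rank(A − λI), which equals the number of Jordan blocks for λ):
  λ = -5: algebraic multiplicity = 3, geometric multiplicity = 1

Determining the block sizes for each eigenvalue:
  λ = -5: one block (gm = 1), so the single block has size am = 3 → block sizes [3]

Assembling the blocks gives a Jordan form
J =
  [-5,  1,  0]
  [ 0, -5,  1]
  [ 0,  0, -5]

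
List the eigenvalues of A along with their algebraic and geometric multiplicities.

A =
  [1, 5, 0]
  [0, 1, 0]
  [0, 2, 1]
λ = 1: alg = 3, geom = 2

Step 1 — factor the characteristic polynomial to read off the algebraic multiplicities:
  χ_A(x) = (x - 1)^3

Step 2 — compute geometric multiplicities via the rank-nullity identity g(λ) = n − rank(A − λI):
  rank(A − (1)·I) = 1, so dim ker(A − (1)·I) = n − 1 = 2

Summary:
  λ = 1: algebraic multiplicity = 3, geometric multiplicity = 2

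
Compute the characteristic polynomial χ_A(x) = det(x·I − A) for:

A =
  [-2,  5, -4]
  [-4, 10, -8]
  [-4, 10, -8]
x^3

Expanding det(x·I − A) (e.g. by cofactor expansion or by noting that A is similar to its Jordan form J, which has the same characteristic polynomial as A) gives
  χ_A(x) = x^3
which factors as x^3. The eigenvalues (with algebraic multiplicities) are λ = 0 with multiplicity 3.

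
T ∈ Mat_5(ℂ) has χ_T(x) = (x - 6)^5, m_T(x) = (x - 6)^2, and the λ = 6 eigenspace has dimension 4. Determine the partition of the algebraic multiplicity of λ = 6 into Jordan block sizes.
Block sizes for λ = 6: [2, 1, 1, 1]

Step 1 — from the characteristic polynomial, algebraic multiplicity of λ = 6 is 5. From dim ker(T − (6)·I) = 4, there are exactly 4 Jordan blocks for λ = 6.
Step 2 — from the minimal polynomial, the factor (x − 6)^2 tells us the largest block for λ = 6 has size 2.
Step 3 — with total size 5, 4 blocks, and largest block 2, the block sizes (in nonincreasing order) are [2, 1, 1, 1].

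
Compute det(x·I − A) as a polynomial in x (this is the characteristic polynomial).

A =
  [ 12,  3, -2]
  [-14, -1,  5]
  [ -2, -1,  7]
x^3 - 18*x^2 + 108*x - 216

Expanding det(x·I − A) (e.g. by cofactor expansion or by noting that A is similar to its Jordan form J, which has the same characteristic polynomial as A) gives
  χ_A(x) = x^3 - 18*x^2 + 108*x - 216
which factors as (x - 6)^3. The eigenvalues (with algebraic multiplicities) are λ = 6 with multiplicity 3.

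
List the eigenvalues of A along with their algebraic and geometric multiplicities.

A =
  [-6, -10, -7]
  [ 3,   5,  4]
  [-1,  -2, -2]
λ = -1: alg = 3, geom = 1

Step 1 — factor the characteristic polynomial to read off the algebraic multiplicities:
  χ_A(x) = (x + 1)^3

Step 2 — compute geometric multiplicities via the rank-nullity identity g(λ) = n − rank(A − λI):
  rank(A − (-1)·I) = 2, so dim ker(A − (-1)·I) = n − 2 = 1

Summary:
  λ = -1: algebraic multiplicity = 3, geometric multiplicity = 1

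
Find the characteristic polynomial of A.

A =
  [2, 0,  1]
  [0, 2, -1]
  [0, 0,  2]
x^3 - 6*x^2 + 12*x - 8

Expanding det(x·I − A) (e.g. by cofactor expansion or by noting that A is similar to its Jordan form J, which has the same characteristic polynomial as A) gives
  χ_A(x) = x^3 - 6*x^2 + 12*x - 8
which factors as (x - 2)^3. The eigenvalues (with algebraic multiplicities) are λ = 2 with multiplicity 3.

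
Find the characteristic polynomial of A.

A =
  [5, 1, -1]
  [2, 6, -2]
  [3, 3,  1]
x^3 - 12*x^2 + 48*x - 64

Expanding det(x·I − A) (e.g. by cofactor expansion or by noting that A is similar to its Jordan form J, which has the same characteristic polynomial as A) gives
  χ_A(x) = x^3 - 12*x^2 + 48*x - 64
which factors as (x - 4)^3. The eigenvalues (with algebraic multiplicities) are λ = 4 with multiplicity 3.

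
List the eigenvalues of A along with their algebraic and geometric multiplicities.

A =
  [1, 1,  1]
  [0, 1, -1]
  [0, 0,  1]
λ = 1: alg = 3, geom = 1

Step 1 — factor the characteristic polynomial to read off the algebraic multiplicities:
  χ_A(x) = (x - 1)^3

Step 2 — compute geometric multiplicities via the rank-nullity identity g(λ) = n − rank(A − λI):
  rank(A − (1)·I) = 2, so dim ker(A − (1)·I) = n − 2 = 1

Summary:
  λ = 1: algebraic multiplicity = 3, geometric multiplicity = 1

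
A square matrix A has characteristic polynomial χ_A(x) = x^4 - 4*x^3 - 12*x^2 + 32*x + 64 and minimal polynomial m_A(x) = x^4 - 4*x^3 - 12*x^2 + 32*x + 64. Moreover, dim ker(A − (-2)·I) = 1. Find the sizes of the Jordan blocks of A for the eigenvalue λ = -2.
Block sizes for λ = -2: [2]

Step 1 — from the characteristic polynomial, algebraic multiplicity of λ = -2 is 2. From dim ker(A − (-2)·I) = 1, there are exactly 1 Jordan blocks for λ = -2.
Step 2 — from the minimal polynomial, the factor (x + 2)^2 tells us the largest block for λ = -2 has size 2.
Step 3 — with total size 2, 1 blocks, and largest block 2, the block sizes (in nonincreasing order) are [2].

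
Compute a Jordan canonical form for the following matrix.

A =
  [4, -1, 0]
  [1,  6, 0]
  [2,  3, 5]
J_3(5)

The characteristic polynomial is
  det(x·I − A) = x^3 - 15*x^2 + 75*x - 125 = (x - 5)^3

Eigenvalues and multiplicities (the geometric multiplicity of λ is n − rank(A − λI), which equals the number of Jordan blocks for λ):
  λ = 5: algebraic multiplicity = 3, geometric multiplicity = 1

Determining the block sizes for each eigenvalue:
  λ = 5: one block (gm = 1), so the single block has size am = 3 → block sizes [3]

Assembling the blocks gives a Jordan form
J =
  [5, 1, 0]
  [0, 5, 1]
  [0, 0, 5]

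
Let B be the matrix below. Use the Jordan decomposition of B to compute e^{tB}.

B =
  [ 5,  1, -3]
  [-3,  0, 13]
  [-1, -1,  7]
e^{tB} =
  [t^2*exp(4*t)/2 + t*exp(4*t) + exp(4*t), t*exp(4*t), t^2*exp(4*t)/2 - 3*t*exp(4*t)]
  [-2*t^2*exp(4*t) - 3*t*exp(4*t), -4*t*exp(4*t) + exp(4*t), -2*t^2*exp(4*t) + 13*t*exp(4*t)]
  [-t^2*exp(4*t)/2 - t*exp(4*t), -t*exp(4*t), -t^2*exp(4*t)/2 + 3*t*exp(4*t) + exp(4*t)]

Strategy: write B = P · J · P⁻¹ where J is a Jordan canonical form, so e^{tB} = P · e^{tJ} · P⁻¹, and e^{tJ} can be computed block-by-block.

B has Jordan form
J =
  [4, 1, 0]
  [0, 4, 1]
  [0, 0, 4]
(up to reordering of blocks).

Per-block formulas:
  For a 3×3 Jordan block J_3(4): exp(t · J_3(4)) = e^(4t)·(I + t·N + (t^2/2)·N^2), where N is the 3×3 nilpotent shift.

After assembling e^{tJ} and conjugating by P, we get:

e^{tB} =
  [t^2*exp(4*t)/2 + t*exp(4*t) + exp(4*t), t*exp(4*t), t^2*exp(4*t)/2 - 3*t*exp(4*t)]
  [-2*t^2*exp(4*t) - 3*t*exp(4*t), -4*t*exp(4*t) + exp(4*t), -2*t^2*exp(4*t) + 13*t*exp(4*t)]
  [-t^2*exp(4*t)/2 - t*exp(4*t), -t*exp(4*t), -t^2*exp(4*t)/2 + 3*t*exp(4*t) + exp(4*t)]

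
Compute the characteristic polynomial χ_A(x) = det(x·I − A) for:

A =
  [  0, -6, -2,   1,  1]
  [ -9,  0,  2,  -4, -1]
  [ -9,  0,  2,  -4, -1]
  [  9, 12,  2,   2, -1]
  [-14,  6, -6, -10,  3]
x^5 - 7*x^4 - 5*x^3 + 75*x^2

Expanding det(x·I − A) (e.g. by cofactor expansion or by noting that A is similar to its Jordan form J, which has the same characteristic polynomial as A) gives
  χ_A(x) = x^5 - 7*x^4 - 5*x^3 + 75*x^2
which factors as x^2*(x - 5)^2*(x + 3). The eigenvalues (with algebraic multiplicities) are λ = -3 with multiplicity 1, λ = 0 with multiplicity 2, λ = 5 with multiplicity 2.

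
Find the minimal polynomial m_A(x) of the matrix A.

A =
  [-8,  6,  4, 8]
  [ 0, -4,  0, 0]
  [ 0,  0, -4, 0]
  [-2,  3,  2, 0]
x^2 + 8*x + 16

The characteristic polynomial is χ_A(x) = (x + 4)^4, so the eigenvalues are known. The minimal polynomial is
  m_A(x) = Π_λ (x − λ)^{k_λ}
where k_λ is the size of the *largest* Jordan block for λ (equivalently, the smallest k with (A − λI)^k v = 0 for every generalised eigenvector v of λ).

  λ = -4: largest Jordan block has size 2, contributing (x + 4)^2

So m_A(x) = (x + 4)^2 = x^2 + 8*x + 16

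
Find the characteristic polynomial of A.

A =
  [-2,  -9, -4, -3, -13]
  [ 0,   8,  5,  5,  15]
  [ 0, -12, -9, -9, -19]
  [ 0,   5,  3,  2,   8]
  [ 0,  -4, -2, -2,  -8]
x^5 + 9*x^4 + 32*x^3 + 56*x^2 + 48*x + 16

Expanding det(x·I − A) (e.g. by cofactor expansion or by noting that A is similar to its Jordan form J, which has the same characteristic polynomial as A) gives
  χ_A(x) = x^5 + 9*x^4 + 32*x^3 + 56*x^2 + 48*x + 16
which factors as (x + 1)*(x + 2)^4. The eigenvalues (with algebraic multiplicities) are λ = -2 with multiplicity 4, λ = -1 with multiplicity 1.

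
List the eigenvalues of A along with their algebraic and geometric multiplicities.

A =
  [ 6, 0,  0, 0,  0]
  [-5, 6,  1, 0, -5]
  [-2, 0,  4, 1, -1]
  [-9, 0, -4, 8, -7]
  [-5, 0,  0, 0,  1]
λ = 1: alg = 1, geom = 1; λ = 6: alg = 4, geom = 2

Step 1 — factor the characteristic polynomial to read off the algebraic multiplicities:
  χ_A(x) = (x - 6)^4*(x - 1)

Step 2 — compute geometric multiplicities via the rank-nullity identity g(λ) = n − rank(A − λI):
  rank(A − (1)·I) = 4, so dim ker(A − (1)·I) = n − 4 = 1
  rank(A − (6)·I) = 3, so dim ker(A − (6)·I) = n − 3 = 2

Summary:
  λ = 1: algebraic multiplicity = 1, geometric multiplicity = 1
  λ = 6: algebraic multiplicity = 4, geometric multiplicity = 2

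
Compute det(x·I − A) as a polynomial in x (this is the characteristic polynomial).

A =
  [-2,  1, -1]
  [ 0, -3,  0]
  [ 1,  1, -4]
x^3 + 9*x^2 + 27*x + 27

Expanding det(x·I − A) (e.g. by cofactor expansion or by noting that A is similar to its Jordan form J, which has the same characteristic polynomial as A) gives
  χ_A(x) = x^3 + 9*x^2 + 27*x + 27
which factors as (x + 3)^3. The eigenvalues (with algebraic multiplicities) are λ = -3 with multiplicity 3.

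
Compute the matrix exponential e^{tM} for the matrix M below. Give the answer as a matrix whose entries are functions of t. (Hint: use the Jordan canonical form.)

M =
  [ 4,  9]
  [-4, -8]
e^{tM} =
  [6*t*exp(-2*t) + exp(-2*t), 9*t*exp(-2*t)]
  [-4*t*exp(-2*t), -6*t*exp(-2*t) + exp(-2*t)]

Strategy: write M = P · J · P⁻¹ where J is a Jordan canonical form, so e^{tM} = P · e^{tJ} · P⁻¹, and e^{tJ} can be computed block-by-block.

M has Jordan form
J =
  [-2,  1]
  [ 0, -2]
(up to reordering of blocks).

Per-block formulas:
  For a 2×2 Jordan block J_2(-2): exp(t · J_2(-2)) = e^(-2t)·(I + t·N), where N is the 2×2 nilpotent shift.

After assembling e^{tJ} and conjugating by P, we get:

e^{tM} =
  [6*t*exp(-2*t) + exp(-2*t), 9*t*exp(-2*t)]
  [-4*t*exp(-2*t), -6*t*exp(-2*t) + exp(-2*t)]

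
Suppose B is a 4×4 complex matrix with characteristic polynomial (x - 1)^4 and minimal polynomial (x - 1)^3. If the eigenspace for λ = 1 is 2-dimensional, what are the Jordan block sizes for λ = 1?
Block sizes for λ = 1: [3, 1]

Step 1 — from the characteristic polynomial, algebraic multiplicity of λ = 1 is 4. From dim ker(B − (1)·I) = 2, there are exactly 2 Jordan blocks for λ = 1.
Step 2 — from the minimal polynomial, the factor (x − 1)^3 tells us the largest block for λ = 1 has size 3.
Step 3 — with total size 4, 2 blocks, and largest block 3, the block sizes (in nonincreasing order) are [3, 1].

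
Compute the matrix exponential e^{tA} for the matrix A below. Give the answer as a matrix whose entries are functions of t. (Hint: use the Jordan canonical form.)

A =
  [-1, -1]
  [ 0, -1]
e^{tA} =
  [exp(-t), -t*exp(-t)]
  [0, exp(-t)]

Strategy: write A = P · J · P⁻¹ where J is a Jordan canonical form, so e^{tA} = P · e^{tJ} · P⁻¹, and e^{tJ} can be computed block-by-block.

A has Jordan form
J =
  [-1,  1]
  [ 0, -1]
(up to reordering of blocks).

Per-block formulas:
  For a 2×2 Jordan block J_2(-1): exp(t · J_2(-1)) = e^(-1t)·(I + t·N), where N is the 2×2 nilpotent shift.

After assembling e^{tJ} and conjugating by P, we get:

e^{tA} =
  [exp(-t), -t*exp(-t)]
  [0, exp(-t)]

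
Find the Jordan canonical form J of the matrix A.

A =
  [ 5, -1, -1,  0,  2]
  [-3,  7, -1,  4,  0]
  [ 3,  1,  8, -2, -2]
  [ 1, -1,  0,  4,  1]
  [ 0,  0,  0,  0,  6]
J_3(6) ⊕ J_2(6)

The characteristic polynomial is
  det(x·I − A) = x^5 - 30*x^4 + 360*x^3 - 2160*x^2 + 6480*x - 7776 = (x - 6)^5

Eigenvalues and multiplicities (the geometric multiplicity of λ is n − rank(A − λI), which equals the number of Jordan blocks for λ):
  λ = 6: algebraic multiplicity = 5, geometric multiplicity = 2

Determining the block sizes for each eigenvalue:
  λ = 6: with am = 5 and gm = 2, the partition is not yet determined (e.g. several partitions of 5 into 2 parts exist). Let N = A − (6)·I. Computing rank(N^1) = 3, rank(N^2) = 1, rank(N^3) = 0; the number of blocks of size ≥ j is rank(N^{j−1}) − rank(N^j), giving [2, 2, 1]. So we have 1 block(s) of size 3, 1 block(s) of size 2 → block sizes [3, 2]

Assembling the blocks gives a Jordan form
J =
  [6, 1, 0, 0, 0]
  [0, 6, 1, 0, 0]
  [0, 0, 6, 0, 0]
  [0, 0, 0, 6, 1]
  [0, 0, 0, 0, 6]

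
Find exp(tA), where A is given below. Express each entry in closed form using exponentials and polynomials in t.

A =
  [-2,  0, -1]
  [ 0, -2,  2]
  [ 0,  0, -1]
e^{tA} =
  [exp(-2*t), 0, -exp(-t) + exp(-2*t)]
  [0, exp(-2*t), 2*exp(-t) - 2*exp(-2*t)]
  [0, 0, exp(-t)]

Strategy: write A = P · J · P⁻¹ where J is a Jordan canonical form, so e^{tA} = P · e^{tJ} · P⁻¹, and e^{tJ} can be computed block-by-block.

A has Jordan form
J =
  [-2,  0,  0]
  [ 0, -2,  0]
  [ 0,  0, -1]
(up to reordering of blocks).

Per-block formulas:
  For a 1×1 block at λ = -2: exp(t · [-2]) = [e^(-2t)].
  For a 1×1 block at λ = -1: exp(t · [-1]) = [e^(-1t)].

After assembling e^{tJ} and conjugating by P, we get:

e^{tA} =
  [exp(-2*t), 0, -exp(-t) + exp(-2*t)]
  [0, exp(-2*t), 2*exp(-t) - 2*exp(-2*t)]
  [0, 0, exp(-t)]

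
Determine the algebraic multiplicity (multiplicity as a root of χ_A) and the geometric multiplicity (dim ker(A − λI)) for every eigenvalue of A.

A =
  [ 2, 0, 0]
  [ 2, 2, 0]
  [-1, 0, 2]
λ = 2: alg = 3, geom = 2

Step 1 — factor the characteristic polynomial to read off the algebraic multiplicities:
  χ_A(x) = (x - 2)^3

Step 2 — compute geometric multiplicities via the rank-nullity identity g(λ) = n − rank(A − λI):
  rank(A − (2)·I) = 1, so dim ker(A − (2)·I) = n − 1 = 2

Summary:
  λ = 2: algebraic multiplicity = 3, geometric multiplicity = 2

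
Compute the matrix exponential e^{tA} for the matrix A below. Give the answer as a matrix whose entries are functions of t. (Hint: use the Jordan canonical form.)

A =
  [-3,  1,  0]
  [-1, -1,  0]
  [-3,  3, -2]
e^{tA} =
  [-t*exp(-2*t) + exp(-2*t), t*exp(-2*t), 0]
  [-t*exp(-2*t), t*exp(-2*t) + exp(-2*t), 0]
  [-3*t*exp(-2*t), 3*t*exp(-2*t), exp(-2*t)]

Strategy: write A = P · J · P⁻¹ where J is a Jordan canonical form, so e^{tA} = P · e^{tJ} · P⁻¹, and e^{tJ} can be computed block-by-block.

A has Jordan form
J =
  [-2,  1,  0]
  [ 0, -2,  0]
  [ 0,  0, -2]
(up to reordering of blocks).

Per-block formulas:
  For a 2×2 Jordan block J_2(-2): exp(t · J_2(-2)) = e^(-2t)·(I + t·N), where N is the 2×2 nilpotent shift.
  For a 1×1 block at λ = -2: exp(t · [-2]) = [e^(-2t)].

After assembling e^{tJ} and conjugating by P, we get:

e^{tA} =
  [-t*exp(-2*t) + exp(-2*t), t*exp(-2*t), 0]
  [-t*exp(-2*t), t*exp(-2*t) + exp(-2*t), 0]
  [-3*t*exp(-2*t), 3*t*exp(-2*t), exp(-2*t)]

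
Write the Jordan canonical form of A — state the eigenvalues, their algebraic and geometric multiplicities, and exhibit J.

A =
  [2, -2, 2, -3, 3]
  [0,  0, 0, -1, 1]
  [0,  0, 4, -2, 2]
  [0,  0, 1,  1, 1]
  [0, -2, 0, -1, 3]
J_3(2) ⊕ J_1(2) ⊕ J_1(2)

The characteristic polynomial is
  det(x·I − A) = x^5 - 10*x^4 + 40*x^3 - 80*x^2 + 80*x - 32 = (x - 2)^5

Eigenvalues and multiplicities (the geometric multiplicity of λ is n − rank(A − λI), which equals the number of Jordan blocks for λ):
  λ = 2: algebraic multiplicity = 5, geometric multiplicity = 3

Determining the block sizes for each eigenvalue:
  λ = 2: with am = 5 and gm = 3, the partition is not yet determined (e.g. several partitions of 5 into 3 parts exist). Let N = A − (2)·I. Computing rank(N^1) = 2, rank(N^2) = 1, rank(N^3) = 0; the number of blocks of size ≥ j is rank(N^{j−1}) − rank(N^j), giving [3, 1, 1]. So we have 1 block(s) of size 3, 2 block(s) of size 1 → block sizes [3, 1, 1]

Assembling the blocks gives a Jordan form
J =
  [2, 1, 0, 0, 0]
  [0, 2, 1, 0, 0]
  [0, 0, 2, 0, 0]
  [0, 0, 0, 2, 0]
  [0, 0, 0, 0, 2]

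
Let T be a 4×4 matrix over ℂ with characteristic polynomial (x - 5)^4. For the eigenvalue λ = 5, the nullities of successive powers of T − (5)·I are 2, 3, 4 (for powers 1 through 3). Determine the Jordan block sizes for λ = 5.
Block sizes for λ = 5: [3, 1]

From the dimensions of kernels of powers, the number of Jordan blocks of size at least j is d_j − d_{j−1} where d_j = dim ker(N^j) (with d_0 = 0). Computing the differences gives [2, 1, 1].
The number of blocks of size exactly k is (#blocks of size ≥ k) − (#blocks of size ≥ k + 1), so the partition is: 1 block(s) of size 1, 1 block(s) of size 3.
In nonincreasing order the block sizes are [3, 1].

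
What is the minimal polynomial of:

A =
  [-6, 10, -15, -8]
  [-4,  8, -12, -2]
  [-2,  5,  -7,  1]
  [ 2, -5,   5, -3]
x^3 + 6*x^2 + 12*x + 8

The characteristic polynomial is χ_A(x) = (x + 2)^4, so the eigenvalues are known. The minimal polynomial is
  m_A(x) = Π_λ (x − λ)^{k_λ}
where k_λ is the size of the *largest* Jordan block for λ (equivalently, the smallest k with (A − λI)^k v = 0 for every generalised eigenvector v of λ).

  λ = -2: largest Jordan block has size 3, contributing (x + 2)^3

So m_A(x) = (x + 2)^3 = x^3 + 6*x^2 + 12*x + 8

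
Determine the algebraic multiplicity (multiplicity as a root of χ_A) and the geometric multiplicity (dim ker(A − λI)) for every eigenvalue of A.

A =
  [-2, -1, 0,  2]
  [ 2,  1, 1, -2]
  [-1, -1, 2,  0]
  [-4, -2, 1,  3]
λ = 1: alg = 4, geom = 2

Step 1 — factor the characteristic polynomial to read off the algebraic multiplicities:
  χ_A(x) = (x - 1)^4

Step 2 — compute geometric multiplicities via the rank-nullity identity g(λ) = n − rank(A − λI):
  rank(A − (1)·I) = 2, so dim ker(A − (1)·I) = n − 2 = 2

Summary:
  λ = 1: algebraic multiplicity = 4, geometric multiplicity = 2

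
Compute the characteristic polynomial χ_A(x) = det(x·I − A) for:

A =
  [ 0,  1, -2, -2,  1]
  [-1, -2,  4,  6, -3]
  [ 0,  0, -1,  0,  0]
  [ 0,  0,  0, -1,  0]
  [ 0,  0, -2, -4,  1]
x^5 + 3*x^4 + 2*x^3 - 2*x^2 - 3*x - 1

Expanding det(x·I − A) (e.g. by cofactor expansion or by noting that A is similar to its Jordan form J, which has the same characteristic polynomial as A) gives
  χ_A(x) = x^5 + 3*x^4 + 2*x^3 - 2*x^2 - 3*x - 1
which factors as (x - 1)*(x + 1)^4. The eigenvalues (with algebraic multiplicities) are λ = -1 with multiplicity 4, λ = 1 with multiplicity 1.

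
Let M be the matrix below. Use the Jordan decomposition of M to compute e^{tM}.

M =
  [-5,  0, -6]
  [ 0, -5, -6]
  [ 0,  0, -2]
e^{tM} =
  [exp(-5*t), 0, -2*exp(-2*t) + 2*exp(-5*t)]
  [0, exp(-5*t), -2*exp(-2*t) + 2*exp(-5*t)]
  [0, 0, exp(-2*t)]

Strategy: write M = P · J · P⁻¹ where J is a Jordan canonical form, so e^{tM} = P · e^{tJ} · P⁻¹, and e^{tJ} can be computed block-by-block.

M has Jordan form
J =
  [-5,  0,  0]
  [ 0, -5,  0]
  [ 0,  0, -2]
(up to reordering of blocks).

Per-block formulas:
  For a 1×1 block at λ = -2: exp(t · [-2]) = [e^(-2t)].
  For a 1×1 block at λ = -5: exp(t · [-5]) = [e^(-5t)].

After assembling e^{tJ} and conjugating by P, we get:

e^{tM} =
  [exp(-5*t), 0, -2*exp(-2*t) + 2*exp(-5*t)]
  [0, exp(-5*t), -2*exp(-2*t) + 2*exp(-5*t)]
  [0, 0, exp(-2*t)]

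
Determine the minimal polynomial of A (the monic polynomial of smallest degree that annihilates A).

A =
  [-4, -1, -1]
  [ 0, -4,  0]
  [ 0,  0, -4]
x^2 + 8*x + 16

The characteristic polynomial is χ_A(x) = (x + 4)^3, so the eigenvalues are known. The minimal polynomial is
  m_A(x) = Π_λ (x − λ)^{k_λ}
where k_λ is the size of the *largest* Jordan block for λ (equivalently, the smallest k with (A − λI)^k v = 0 for every generalised eigenvector v of λ).

  λ = -4: largest Jordan block has size 2, contributing (x + 4)^2

So m_A(x) = (x + 4)^2 = x^2 + 8*x + 16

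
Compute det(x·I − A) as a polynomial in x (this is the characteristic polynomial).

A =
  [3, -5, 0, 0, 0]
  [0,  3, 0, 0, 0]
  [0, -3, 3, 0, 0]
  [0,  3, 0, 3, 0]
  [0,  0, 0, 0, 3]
x^5 - 15*x^4 + 90*x^3 - 270*x^2 + 405*x - 243

Expanding det(x·I − A) (e.g. by cofactor expansion or by noting that A is similar to its Jordan form J, which has the same characteristic polynomial as A) gives
  χ_A(x) = x^5 - 15*x^4 + 90*x^3 - 270*x^2 + 405*x - 243
which factors as (x - 3)^5. The eigenvalues (with algebraic multiplicities) are λ = 3 with multiplicity 5.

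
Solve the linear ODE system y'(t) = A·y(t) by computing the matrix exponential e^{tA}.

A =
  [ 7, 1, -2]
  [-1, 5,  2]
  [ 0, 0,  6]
e^{tA} =
  [t*exp(6*t) + exp(6*t), t*exp(6*t), -2*t*exp(6*t)]
  [-t*exp(6*t), -t*exp(6*t) + exp(6*t), 2*t*exp(6*t)]
  [0, 0, exp(6*t)]

Strategy: write A = P · J · P⁻¹ where J is a Jordan canonical form, so e^{tA} = P · e^{tJ} · P⁻¹, and e^{tJ} can be computed block-by-block.

A has Jordan form
J =
  [6, 1, 0]
  [0, 6, 0]
  [0, 0, 6]
(up to reordering of blocks).

Per-block formulas:
  For a 1×1 block at λ = 6: exp(t · [6]) = [e^(6t)].
  For a 2×2 Jordan block J_2(6): exp(t · J_2(6)) = e^(6t)·(I + t·N), where N is the 2×2 nilpotent shift.

After assembling e^{tJ} and conjugating by P, we get:

e^{tA} =
  [t*exp(6*t) + exp(6*t), t*exp(6*t), -2*t*exp(6*t)]
  [-t*exp(6*t), -t*exp(6*t) + exp(6*t), 2*t*exp(6*t)]
  [0, 0, exp(6*t)]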